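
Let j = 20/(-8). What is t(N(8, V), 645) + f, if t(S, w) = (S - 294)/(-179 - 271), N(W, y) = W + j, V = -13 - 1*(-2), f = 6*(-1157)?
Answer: -6247223/900 ≈ -6941.4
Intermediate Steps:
f = -6942
V = -11 (V = -13 + 2 = -11)
j = -5/2 (j = 20*(-⅛) = -5/2 ≈ -2.5000)
N(W, y) = -5/2 + W (N(W, y) = W - 5/2 = -5/2 + W)
t(S, w) = 49/75 - S/450 (t(S, w) = (-294 + S)/(-450) = (-294 + S)*(-1/450) = 49/75 - S/450)
t(N(8, V), 645) + f = (49/75 - (-5/2 + 8)/450) - 6942 = (49/75 - 1/450*11/2) - 6942 = (49/75 - 11/900) - 6942 = 577/900 - 6942 = -6247223/900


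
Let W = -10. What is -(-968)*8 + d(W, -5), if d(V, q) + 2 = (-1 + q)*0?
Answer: 7742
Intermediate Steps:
d(V, q) = -2 (d(V, q) = -2 + (-1 + q)*0 = -2 + 0 = -2)
-(-968)*8 + d(W, -5) = -(-968)*8 - 2 = -44*(-176) - 2 = 7744 - 2 = 7742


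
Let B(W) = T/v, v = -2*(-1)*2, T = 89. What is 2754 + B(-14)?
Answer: 11105/4 ≈ 2776.3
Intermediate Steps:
v = 4 (v = 2*2 = 4)
B(W) = 89/4
2754 + B(-14) = 2754 + 89/4 = 11105/4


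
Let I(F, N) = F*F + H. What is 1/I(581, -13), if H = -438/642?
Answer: 107/36118954 ≈ 2.9624e-6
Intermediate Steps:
H = -73/107 (H = -438*1/642 = -73/107 ≈ -0.68224)
I(F, N) = -73/107 + F² (I(F, N) = F*F - 73/107 = F² - 73/107 = -73/107 + F²)
1/I(581, -13) = 1/(-73/107 + 581²) = 1/(-73/107 + 337561) = 1/(36118954/107) = 107/36118954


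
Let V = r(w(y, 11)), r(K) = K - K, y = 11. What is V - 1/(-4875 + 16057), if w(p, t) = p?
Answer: -1/11182 ≈ -8.9429e-5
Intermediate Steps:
r(K) = 0
V = 0
V - 1/(-4875 + 16057) = 0 - 1/(-4875 + 16057) = 0 - 1/11182 = -1/11182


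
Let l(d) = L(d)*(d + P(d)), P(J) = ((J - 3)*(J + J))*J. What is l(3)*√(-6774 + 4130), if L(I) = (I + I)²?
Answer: 216*I*√661 ≈ 5553.3*I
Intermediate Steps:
L(I) = 4*I² (L(I) = (2*I)² = 4*I²)
P(J) = 2*J²*(-3 + J) (P(J) = ((-3 + J)*(2*J))*J = (2*J*(-3 + J))*J = 2*J²*(-3 + J))
l(d) = 4*d²*(d + 2*d²*(-3 + d)) (l(d) = (4*d²)*(d + 2*d²*(-3 + d)) = 4*d²*(d + 2*d²*(-3 + d)))
l(3)*√(-6774 + 4130) = (3³*(4 + 8*3*(-3 + 3)))*√(-6774 + 4130) = (27*(4 + 8*3*0))*√(-2644) = (27*(4 + 0))*(2*I*√661) = (27*4)*(2*I*√661) = 108*(2*I*√661) = 216*I*√661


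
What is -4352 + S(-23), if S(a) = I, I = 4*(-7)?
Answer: -4380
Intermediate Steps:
I = -28
S(a) = -28
-4352 + S(-23) = -4352 - 28 = -4380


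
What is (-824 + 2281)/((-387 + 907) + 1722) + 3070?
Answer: 6884397/2242 ≈ 3070.6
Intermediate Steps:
(-824 + 2281)/((-387 + 907) + 1722) + 3070 = 1457/(520 + 1722) + 3070 = 1457/2242 + 3070 = 6884397/2242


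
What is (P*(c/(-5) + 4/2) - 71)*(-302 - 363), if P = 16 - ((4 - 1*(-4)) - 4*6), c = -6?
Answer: -20881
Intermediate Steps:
P = 32 (P = 16 - ((4 + 4) - 24) = 16 - (8 - 24) = 16 - 1*(-16) = 16 + 16 = 32)
(P*(c/(-5) + 4/2) - 71)*(-302 - 363) = (32*(-6/(-5) + 4/2) - 71)*(-302 - 363) = (32*(-6*(-⅕) + 4*(½)) - 71)*(-665) = (32*(6/5 + 2) - 71)*(-665) = (32*(16/5) - 71)*(-665) = (512/5 - 71)*(-665) = (157/5)*(-665) = -20881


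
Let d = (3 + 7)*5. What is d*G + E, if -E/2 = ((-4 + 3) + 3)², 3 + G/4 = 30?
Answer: 5392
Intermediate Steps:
G = 108 (G = -12 + 4*30 = -12 + 120 = 108)
E = -8 (E = -2*((-4 + 3) + 3)² = -2*(-1 + 3)² = -2*2² = -2*4 = -8)
d = 50 (d = 10*5 = 50)
d*G + E = 50*108 - 8 = 5400 - 8 = 5392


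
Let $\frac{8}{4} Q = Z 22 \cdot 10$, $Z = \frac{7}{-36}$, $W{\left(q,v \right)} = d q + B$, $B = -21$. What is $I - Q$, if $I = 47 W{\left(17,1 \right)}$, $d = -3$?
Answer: $- \frac{60527}{18} \approx -3362.6$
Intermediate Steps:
$W{\left(q,v \right)} = -21 - 3 q$ ($W{\left(q,v \right)} = - 3 q - 21 = -21 - 3 q$)
$Z = - \frac{7}{36}$ ($Z = 7 \left(- \frac{1}{36}\right) = - \frac{7}{36} \approx -0.19444$)
$Q = - \frac{385}{18}$ ($Q = \frac{\left(- \frac{7}{36}\right) 22 \cdot 10}{2} = \frac{\left(- \frac{77}{18}\right) 10}{2} = \frac{1}{2} \left(- \frac{385}{9}\right) = - \frac{385}{18} \approx -21.389$)
$I = -3384$ ($I = 47 \left(-21 - 51\right) = 47 \left(-72\right) = -3384$)
$I - Q = -3384 - - \frac{385}{18} = -3384 + \frac{385}{18} = - \frac{60527}{18}$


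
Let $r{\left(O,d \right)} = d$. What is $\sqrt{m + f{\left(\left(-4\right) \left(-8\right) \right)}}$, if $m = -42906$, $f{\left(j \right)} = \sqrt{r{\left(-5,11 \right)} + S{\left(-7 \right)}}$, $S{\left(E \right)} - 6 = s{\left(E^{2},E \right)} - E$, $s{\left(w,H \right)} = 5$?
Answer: $\sqrt{-42906 + \sqrt{29}} \approx 207.12 i$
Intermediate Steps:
$S{\left(E \right)} = 11 - E$ ($S{\left(E \right)} = 6 - \left(-5 + E\right) = 11 - E$)
$f{\left(j \right)} = \sqrt{29}$ ($f{\left(j \right)} = \sqrt{11 + \left(11 - -7\right)} = \sqrt{11 + \left(11 + 7\right)} = \sqrt{11 + 18} = \sqrt{29}$)
$\sqrt{m + f{\left(\left(-4\right) \left(-8\right) \right)}} = \sqrt{-42906 + \sqrt{29}}$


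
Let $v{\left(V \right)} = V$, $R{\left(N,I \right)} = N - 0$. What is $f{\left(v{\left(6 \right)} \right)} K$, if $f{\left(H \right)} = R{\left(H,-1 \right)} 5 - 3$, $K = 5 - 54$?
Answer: $-1323$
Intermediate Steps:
$R{\left(N,I \right)} = N$ ($R{\left(N,I \right)} = N + 0 = N$)
$K = -49$ ($K = 5 - 54 = -49$)
$f{\left(H \right)} = -3 + 5 H$ ($f{\left(H \right)} = H 5 - 3 = 5 H - 3 = -3 + 5 H$)
$f{\left(v{\left(6 \right)} \right)} K = \left(-3 + 5 \cdot 6\right) \left(-49\right) = \left(-3 + 30\right) \left(-49\right) = 27 \left(-49\right) = -1323$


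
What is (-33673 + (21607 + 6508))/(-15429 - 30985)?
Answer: 2779/23207 ≈ 0.11975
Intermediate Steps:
(-33673 + (21607 + 6508))/(-15429 - 30985) = (-33673 + 28115)/(-46414) = -5558*(-1/46414) = 2779/23207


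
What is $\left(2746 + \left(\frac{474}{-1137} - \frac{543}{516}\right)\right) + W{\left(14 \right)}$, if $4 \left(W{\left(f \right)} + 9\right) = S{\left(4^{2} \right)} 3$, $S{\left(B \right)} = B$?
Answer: $\frac{179106037}{65188} \approx 2747.5$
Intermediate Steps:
$W{\left(f \right)} = 3$ ($W{\left(f \right)} = -9 + \frac{4^{2} \cdot 3}{4} = -9 + \frac{16 \cdot 3}{4} = -9 + \frac{1}{4} \cdot 48 = -9 + 12 = 3$)
$\left(2746 + \left(\frac{474}{-1137} - \frac{543}{516}\right)\right) + W{\left(14 \right)} = \left(2746 + \left(\frac{474}{-1137} - \frac{543}{516}\right)\right) + 3 = \left(2746 + \left(474 \left(- \frac{1}{1137}\right) - \frac{181}{172}\right)\right) + 3 = \left(2746 - \frac{95775}{65188}\right) + 3 = \frac{178910473}{65188} + 3 = \frac{179106037}{65188}$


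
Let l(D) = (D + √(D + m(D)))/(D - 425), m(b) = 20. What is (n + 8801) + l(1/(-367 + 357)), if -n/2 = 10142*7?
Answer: -566177936/4251 - √1990/4251 ≈ -1.3319e+5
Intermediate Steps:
n = -141988 (n = -20284*7 = -2*70994 = -141988)
l(D) = (D + √(20 + D))/(-425 + D) (l(D) = (D + √(D + 20))/(D - 425) = (D + √(20 + D))/(-425 + D))
(n + 8801) + l(1/(-367 + 357)) = (-141988 + 8801) + (1/(-367 + 357) + √(20 + 1/(-367 + 357)))/(-425 + 1/(-367 + 357)) = -133187 + (1/(-10) + √(20 + 1/(-10)))/(-425 + 1/(-10)) = -133187 + (-⅒ + √(20 - ⅒))/(-425 - ⅒) = -133187 + (-⅒ + √(199/10))/(-4251/10) = -133187 - 10*(-⅒ + √1990/10)/4251 = -133187 + (1/4251 - √1990/4251) = -566177936/4251 - √1990/4251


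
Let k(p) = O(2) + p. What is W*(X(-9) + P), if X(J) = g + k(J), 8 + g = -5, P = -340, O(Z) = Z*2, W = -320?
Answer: 114560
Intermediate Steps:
O(Z) = 2*Z
g = -13 (g = -8 - 5 = -13)
k(p) = 4 + p (k(p) = 2*2 + p = 4 + p)
X(J) = -9 + J (X(J) = -13 + (4 + J) = -9 + J)
W*(X(-9) + P) = -320*((-9 - 9) - 340) = -320*(-18 - 340) = -320*(-358) = 114560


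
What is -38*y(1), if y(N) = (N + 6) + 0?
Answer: -266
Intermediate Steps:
y(N) = 6 + N (y(N) = (6 + N) + 0 = 6 + N)
-38*y(1) = -38*(6 + 1) = -38*7 = -266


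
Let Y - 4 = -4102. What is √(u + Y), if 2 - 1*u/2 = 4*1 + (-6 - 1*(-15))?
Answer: 2*I*√1030 ≈ 64.187*I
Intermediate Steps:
Y = -4098 (Y = 4 - 4102 = -4098)
u = -22 (u = 4 - 2*(4*1 + (-6 - 1*(-15))) = 4 - 2*(4 + (-6 + 15)) = 4 - 2*(4 + 9) = 4 - 2*13 = 4 - 26 = -22)
√(u + Y) = √(-22 - 4098) = √(-4120) = 2*I*√1030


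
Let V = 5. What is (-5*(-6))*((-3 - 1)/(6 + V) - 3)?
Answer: -1110/11 ≈ -100.91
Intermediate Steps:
(-5*(-6))*((-3 - 1)/(6 + V) - 3) = (-5*(-6))*((-3 - 1)/(6 + 5) - 3) = 30*(-4/11 - 3) = 30*(-37/11) = -1110/11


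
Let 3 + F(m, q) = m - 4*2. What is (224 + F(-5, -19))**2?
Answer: 43264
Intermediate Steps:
F(m, q) = -11 + m (F(m, q) = -3 + (m - 4*2) = -3 + (m - 8) = -3 + (-8 + m) = -11 + m)
(224 + F(-5, -19))**2 = (224 + (-11 - 5))**2 = (224 - 16)**2 = 208**2 = 43264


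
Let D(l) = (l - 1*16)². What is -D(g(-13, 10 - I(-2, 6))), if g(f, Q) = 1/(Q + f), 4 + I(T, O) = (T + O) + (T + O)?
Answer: -12769/49 ≈ -260.59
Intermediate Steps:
I(T, O) = -4 + 2*O + 2*T (I(T, O) = -4 + ((T + O) + (T + O)) = -4 + ((O + T) + (O + T)) = -4 + (2*O + 2*T) = -4 + 2*O + 2*T)
D(l) = (-16 + l)² (D(l) = (l - 16)² = (-16 + l)²)
-D(g(-13, 10 - I(-2, 6))) = -(-16 + 1/((10 - (-4 + 2*6 + 2*(-2))) - 13))² = -(-16 + 1/((10 - (-4 + 12 - 4)) - 13))² = -(-16 + 1/((10 - 1*4) - 13))² = -(-16 + 1/((10 - 4) - 13))² = -(-16 + 1/(6 - 13))² = -(-16 + 1/(-7))² = -(-16 - ⅐)² = -(-113/7)² = -1*12769/49 = -12769/49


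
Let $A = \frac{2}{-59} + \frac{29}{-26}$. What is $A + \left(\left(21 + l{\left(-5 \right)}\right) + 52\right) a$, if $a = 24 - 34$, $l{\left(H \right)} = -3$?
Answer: $- \frac{1075563}{1534} \approx -701.15$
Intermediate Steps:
$a = -10$ ($a = 24 - 34 = -10$)
$A = - \frac{1763}{1534}$ ($A = 2 \left(- \frac{1}{59}\right) + 29 \left(- \frac{1}{26}\right) = - \frac{2}{59} - \frac{29}{26} = - \frac{1763}{1534} \approx -1.1493$)
$A + \left(\left(21 + l{\left(-5 \right)}\right) + 52\right) a = - \frac{1763}{1534} + \left(\left(21 - 3\right) + 52\right) \left(-10\right) = - \frac{1763}{1534} + \left(18 + 52\right) \left(-10\right) = - \frac{1763}{1534} + 70 \left(-10\right) = - \frac{1763}{1534} - 700 = - \frac{1075563}{1534}$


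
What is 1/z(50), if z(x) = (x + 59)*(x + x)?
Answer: 1/10900 ≈ 9.1743e-5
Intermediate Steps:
z(x) = 2*x*(59 + x) (z(x) = (59 + x)*(2*x) = 2*x*(59 + x))
1/z(50) = 1/(2*50*(59 + 50)) = 1/(2*50*109) = 1/10900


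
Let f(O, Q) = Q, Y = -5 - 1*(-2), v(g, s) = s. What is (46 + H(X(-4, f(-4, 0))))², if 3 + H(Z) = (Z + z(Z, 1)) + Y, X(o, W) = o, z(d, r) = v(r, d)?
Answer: 1024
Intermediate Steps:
z(d, r) = d
Y = -3 (Y = -5 + 2 = -3)
H(Z) = -6 + 2*Z (H(Z) = -3 + ((Z + Z) - 3) = -3 + (2*Z - 3) = -3 + (-3 + 2*Z) = -6 + 2*Z)
(46 + H(X(-4, f(-4, 0))))² = (46 + (-6 + 2*(-4)))² = (46 + (-6 - 8))² = (46 - 14)² = 32² = 1024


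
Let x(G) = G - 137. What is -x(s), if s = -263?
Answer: 400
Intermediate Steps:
x(G) = -137 + G
-x(s) = -(-137 - 263) = -1*(-400) = 400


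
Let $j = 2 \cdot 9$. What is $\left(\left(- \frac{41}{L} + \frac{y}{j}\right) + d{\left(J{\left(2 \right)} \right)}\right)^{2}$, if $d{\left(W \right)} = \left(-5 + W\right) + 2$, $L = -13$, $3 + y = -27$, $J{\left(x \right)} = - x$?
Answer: $\frac{18769}{1521} \approx 12.34$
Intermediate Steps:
$y = -30$ ($y = -3 - 27 = -30$)
$j = 18$
$d{\left(W \right)} = -3 + W$
$\left(\left(- \frac{41}{L} + \frac{y}{j}\right) + d{\left(J{\left(2 \right)} \right)}\right)^{2} = \left(\left(- \frac{41}{-13} - \frac{30}{18}\right) - 5\right)^{2} = \left(\left(\left(-41\right) \left(- \frac{1}{13}\right) - \frac{5}{3}\right) - 5\right)^{2} = \left(\left(\frac{41}{13} - \frac{5}{3}\right) - 5\right)^{2} = \left(\frac{58}{39} - 5\right)^{2} = \left(- \frac{137}{39}\right)^{2} = \frac{18769}{1521}$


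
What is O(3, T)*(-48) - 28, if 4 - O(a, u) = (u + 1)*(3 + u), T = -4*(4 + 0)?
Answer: 9140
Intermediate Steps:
T = -16 (T = -4*4 = -16)
O(a, u) = 4 - (1 + u)*(3 + u) (O(a, u) = 4 - (u + 1)*(3 + u) = 4 - (1 + u)*(3 + u))
O(3, T)*(-48) - 28 = (1 - 1*(-16)² - 4*(-16))*(-48) - 28 = (1 - 1*256 + 64)*(-48) - 28 = (1 - 256 + 64)*(-48) - 28 = -191*(-48) - 28 = 9168 - 28 = 9140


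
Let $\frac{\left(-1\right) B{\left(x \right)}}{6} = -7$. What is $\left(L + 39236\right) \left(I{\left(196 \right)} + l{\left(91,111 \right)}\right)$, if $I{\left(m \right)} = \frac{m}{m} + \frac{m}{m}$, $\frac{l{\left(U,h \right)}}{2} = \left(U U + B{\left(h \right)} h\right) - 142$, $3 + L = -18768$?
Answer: $523985860$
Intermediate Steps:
$L = -18771$ ($L = -3 - 18768 = -18771$)
$B{\left(x \right)} = 42$ ($B{\left(x \right)} = \left(-6\right) \left(-7\right) = 42$)
$l{\left(U,h \right)} = -284 + 2 U^{2} + 84 h$ ($l{\left(U,h \right)} = 2 \left(\left(U U + 42 h\right) - 142\right) = 2 \left(\left(U^{2} + 42 h\right) - 142\right) = 2 \left(-142 + U^{2} + 42 h\right) = -284 + 2 U^{2} + 84 h$)
$I{\left(m \right)} = 2$ ($I{\left(m \right)} = 1 + 1 = 2$)
$\left(L + 39236\right) \left(I{\left(196 \right)} + l{\left(91,111 \right)}\right) = \left(-18771 + 39236\right) \left(2 + \left(-284 + 2 \cdot 91^{2} + 84 \cdot 111\right)\right) = 20465 \left(2 + \left(-284 + 2 \cdot 8281 + 9324\right)\right) = 20465 \left(2 + \left(-284 + 16562 + 9324\right)\right) = 20465 \left(2 + 25602\right) = 20465 \cdot 25604 = 523985860$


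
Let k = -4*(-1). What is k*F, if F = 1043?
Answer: 4172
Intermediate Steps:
k = 4
k*F = 4*1043 = 4172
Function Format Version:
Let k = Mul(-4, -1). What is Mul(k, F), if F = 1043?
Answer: 4172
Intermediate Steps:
k = 4
Mul(k, F) = Mul(4, 1043) = 4172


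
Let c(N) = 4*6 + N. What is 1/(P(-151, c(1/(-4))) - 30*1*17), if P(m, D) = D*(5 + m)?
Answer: -2/7955 ≈ -0.00025141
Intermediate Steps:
c(N) = 24 + N
1/(P(-151, c(1/(-4))) - 30*1*17) = 1/((24 + 1/(-4))*(5 - 151) - 30*1*17) = 1/((24 - 1/4)*(-146) - 30*17) = 1/((95/4)*(-146) - 510) = 1/(-6935/2 - 510) = 1/(-7955/2) = -2/7955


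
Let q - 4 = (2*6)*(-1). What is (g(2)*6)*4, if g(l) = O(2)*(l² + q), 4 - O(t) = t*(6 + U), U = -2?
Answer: 384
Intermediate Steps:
O(t) = 4 - 4*t (O(t) = 4 - t*(6 - 2) = 4 - t*4 = 4 - 4*t)
q = -8 (q = 4 + (2*6)*(-1) = 4 + 12*(-1) = 4 - 12 = -8)
g(l) = 32 - 4*l² (g(l) = (4 - 4*2)*(l² - 8) = (4 - 8)*(-8 + l²) = -4*(-8 + l²) = 32 - 4*l²)
(g(2)*6)*4 = ((32 - 4*2²)*6)*4 = ((32 - 4*4)*6)*4 = ((32 - 16)*6)*4 = (16*6)*4 = 96*4 = 384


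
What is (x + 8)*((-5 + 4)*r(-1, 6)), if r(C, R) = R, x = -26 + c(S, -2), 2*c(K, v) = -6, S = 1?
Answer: 126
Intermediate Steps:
c(K, v) = -3 (c(K, v) = (½)*(-6) = -3)
x = -29 (x = -26 - 3 = -29)
(x + 8)*((-5 + 4)*r(-1, 6)) = (-29 + 8)*((-5 + 4)*6) = -(-21)*6 = -21*(-6) = 126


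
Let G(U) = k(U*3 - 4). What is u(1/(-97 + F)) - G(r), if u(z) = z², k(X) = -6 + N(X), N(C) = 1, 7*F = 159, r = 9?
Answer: 1352049/270400 ≈ 5.0002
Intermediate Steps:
F = 159/7 (F = (⅐)*159 = 159/7 ≈ 22.714)
k(X) = -5 (k(X) = -6 + 1 = -5)
G(U) = -5
u(1/(-97 + F)) - G(r) = (1/(-97 + 159/7))² - 1*(-5) = (1/(-520/7))² + 5 = (-7/520)² + 5 = 49/270400 + 5 = 1352049/270400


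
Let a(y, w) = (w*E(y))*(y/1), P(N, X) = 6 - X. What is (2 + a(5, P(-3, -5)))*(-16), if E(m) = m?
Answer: -4432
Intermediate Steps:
a(y, w) = w*y**2 (a(y, w) = (w*y)*(y/1) = (w*y)*(y*1) = (w*y)*y = w*y**2)
(2 + a(5, P(-3, -5)))*(-16) = (2 + (6 - 1*(-5))*5**2)*(-16) = (2 + (6 + 5)*25)*(-16) = (2 + 11*25)*(-16) = (2 + 275)*(-16) = 277*(-16) = -4432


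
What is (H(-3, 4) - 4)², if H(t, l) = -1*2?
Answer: 36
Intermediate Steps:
H(t, l) = -2
(H(-3, 4) - 4)² = (-2 - 4)² = (-6)² = 36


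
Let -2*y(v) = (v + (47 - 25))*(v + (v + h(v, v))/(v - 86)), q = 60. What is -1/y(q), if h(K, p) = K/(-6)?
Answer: 13/30955 ≈ 0.00041996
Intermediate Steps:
h(K, p) = -K/6 (h(K, p) = K*(-⅙) = -K/6)
y(v) = -(22 + v)*(v + 5*v/(6*(-86 + v)))/2 (y(v) = -(v + (47 - 25))*(v + (v - v/6)/(v - 86))/2 = -(v + 22)*(v + (5*v/6)/(-86 + v))/2 = -(22 + v)*(v + 5*v/(6*(-86 + v)))/2)
-1/y(q) = -1/((1/12)*60*(11242 - 6*60² + 379*60)/(-86 + 60)) = -1/((1/12)*60*(11242 - 6*3600 + 22740)/(-26)) = -1/((1/12)*60*(-1/26)*(11242 - 21600 + 22740)) = -1/((1/12)*60*(-1/26)*12382) = -1/(-30955/13) = -1*(-13/30955) = 13/30955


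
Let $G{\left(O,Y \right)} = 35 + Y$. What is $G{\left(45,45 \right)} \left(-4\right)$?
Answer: $-320$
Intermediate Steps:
$G{\left(45,45 \right)} \left(-4\right) = \left(35 + 45\right) \left(-4\right) = 80 \left(-4\right) = -320$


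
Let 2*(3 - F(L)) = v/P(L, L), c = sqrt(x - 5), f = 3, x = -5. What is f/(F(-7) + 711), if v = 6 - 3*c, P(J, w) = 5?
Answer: 11890/2827447 - 5*I*sqrt(10)/2827447 ≈ 0.0042052 - 5.5921e-6*I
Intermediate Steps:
c = I*sqrt(10) (c = sqrt(-5 - 5) = sqrt(-10) = I*sqrt(10) ≈ 3.1623*I)
v = 6 - 3*I*sqrt(10) ≈ 6.0 - 9.4868*I
F(L) = 12/5 + 3*I*sqrt(10)/10 (F(L) = 3 - (6 - 3*I*sqrt(10))/(2*5) = 3 - (6/5 - 3*I*sqrt(10)/5)/2 = 3 + (-3/5 + 3*I*sqrt(10)/10) = 12/5 + 3*I*sqrt(10)/10)
f/(F(-7) + 711) = 3/((12/5 + 3*I*sqrt(10)/10) + 711) = 3/(3567/5 + 3*I*sqrt(10)/10)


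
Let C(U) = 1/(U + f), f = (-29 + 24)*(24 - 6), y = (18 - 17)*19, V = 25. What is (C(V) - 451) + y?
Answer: -28081/65 ≈ -432.02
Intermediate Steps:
y = 19 (y = 1*19 = 19)
f = -90 (f = -5*18 = -90)
C(U) = 1/(-90 + U) (C(U) = 1/(U - 90) = 1/(-90 + U))
(C(V) - 451) + y = (1/(-90 + 25) - 451) + 19 = (1/(-65) - 451) + 19 = (-1/65 - 451) + 19 = -29316/65 + 19 = -28081/65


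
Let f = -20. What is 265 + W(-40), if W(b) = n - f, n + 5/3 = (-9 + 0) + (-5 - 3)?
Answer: 799/3 ≈ 266.33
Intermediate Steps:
n = -56/3 (n = -5/3 + ((-9 + 0) + (-5 - 3)) = -5/3 + (-9 - 8) = -5/3 - 17 = -56/3 ≈ -18.667)
W(b) = 4/3 (W(b) = -56/3 - 1*(-20) = -56/3 + 20 = 4/3)
265 + W(-40) = 265 + 4/3 = 799/3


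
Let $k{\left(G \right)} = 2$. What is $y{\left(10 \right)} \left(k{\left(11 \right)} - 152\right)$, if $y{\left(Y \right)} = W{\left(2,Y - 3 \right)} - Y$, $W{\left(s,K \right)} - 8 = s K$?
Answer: $-1800$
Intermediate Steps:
$W{\left(s,K \right)} = 8 + K s$ ($W{\left(s,K \right)} = 8 + s K = 8 + K s$)
$y{\left(Y \right)} = 2 + Y$ ($y{\left(Y \right)} = \left(8 + \left(Y - 3\right) 2\right) - Y = \left(8 + \left(-3 + Y\right) 2\right) - Y = \left(8 + \left(-6 + 2 Y\right)\right) - Y = \left(2 + 2 Y\right) - Y = 2 + Y$)
$y{\left(10 \right)} \left(k{\left(11 \right)} - 152\right) = \left(2 + 10\right) \left(2 - 152\right) = 12 \left(-150\right) = -1800$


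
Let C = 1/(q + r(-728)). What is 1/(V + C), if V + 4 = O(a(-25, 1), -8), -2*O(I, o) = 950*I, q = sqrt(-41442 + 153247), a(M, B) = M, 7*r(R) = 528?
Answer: 12345034407/146547894670444 - 49*sqrt(111805)/732739473352220 ≈ 8.4239e-5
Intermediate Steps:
r(R) = 528/7 (r(R) = (1/7)*528 = 528/7)
q = sqrt(111805) ≈ 334.37
O(I, o) = -475*I
C = 1/(528/7 + sqrt(111805)) (C = 1/(sqrt(111805) + 528/7) = 1/(528/7 + sqrt(111805)) ≈ 0.0024402)
V = 11871 (V = -4 - 475*(-25) = -4 + 11875 = 11871)
1/(V + C) = 1/(11871 + (-3696/5199661 + 49*sqrt(111805)/5199661)) = 1/(61725172035/5199661 + 49*sqrt(111805)/5199661)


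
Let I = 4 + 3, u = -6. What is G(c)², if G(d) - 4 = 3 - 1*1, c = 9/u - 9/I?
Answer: 36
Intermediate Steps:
I = 7
c = -39/14 (c = 9/(-6) - 9/7 = 9*(-⅙) - 9*⅐ = -3/2 - 9/7 = -39/14 ≈ -2.7857)
G(d) = 6 (G(d) = 4 + (3 - 1*1) = 4 + (3 - 1) = 4 + 2 = 6)
G(c)² = 6² = 36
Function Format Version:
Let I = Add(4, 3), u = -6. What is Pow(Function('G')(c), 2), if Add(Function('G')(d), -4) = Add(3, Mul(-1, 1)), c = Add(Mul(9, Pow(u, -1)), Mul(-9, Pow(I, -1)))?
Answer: 36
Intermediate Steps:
I = 7
c = Rational(-39, 14) (c = Add(Mul(9, Pow(-6, -1)), Mul(-9, Pow(7, -1))) = Add(Mul(9, Rational(-1, 6)), Mul(-9, Rational(1, 7))) = Add(Rational(-3, 2), Rational(-9, 7)) = Rational(-39, 14) ≈ -2.7857)
Function('G')(d) = 6 (Function('G')(d) = Add(4, Add(3, Mul(-1, 1))) = Add(4, Add(3, -1)) = Add(4, 2) = 6)
Pow(Function('G')(c), 2) = Pow(6, 2) = 36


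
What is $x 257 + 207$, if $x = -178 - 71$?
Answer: $-63786$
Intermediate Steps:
$x = -249$ ($x = -178 - 71 = -249$)
$x 257 + 207 = \left(-249\right) 257 + 207 = -63993 + 207 = -63786$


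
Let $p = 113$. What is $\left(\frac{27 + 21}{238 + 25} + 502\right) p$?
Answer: $\frac{14924362}{263} \approx 56747.0$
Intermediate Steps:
$\left(\frac{27 + 21}{238 + 25} + 502\right) p = \left(\frac{27 + 21}{238 + 25} + 502\right) 113 = \left(\frac{48}{263} + 502\right) 113 = \frac{132074}{263} \cdot 113 = \frac{14924362}{263}$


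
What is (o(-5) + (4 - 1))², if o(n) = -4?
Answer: 1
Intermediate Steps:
(o(-5) + (4 - 1))² = (-4 + (4 - 1))² = (-4 + 3)² = (-1)² = 1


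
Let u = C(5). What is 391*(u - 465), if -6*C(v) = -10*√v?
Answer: -181815 + 1955*√5/3 ≈ -1.8036e+5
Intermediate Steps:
C(v) = 5*√v/3 (C(v) = -(-5)*√v/3 = 5*√v/3)
u = 5*√5/3 ≈ 3.7268
391*(u - 465) = 391*(5*√5/3 - 465) = 391*(-465 + 5*√5/3) = -181815 + 1955*√5/3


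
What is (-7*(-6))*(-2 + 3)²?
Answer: 42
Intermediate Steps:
(-7*(-6))*(-2 + 3)² = 42*1² = 42*1 = 42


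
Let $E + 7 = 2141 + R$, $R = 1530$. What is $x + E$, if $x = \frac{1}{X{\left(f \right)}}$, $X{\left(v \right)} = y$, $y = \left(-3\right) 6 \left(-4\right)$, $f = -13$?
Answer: $\frac{263809}{72} \approx 3664.0$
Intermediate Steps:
$y = 72$ ($y = \left(-18\right) \left(-4\right) = 72$)
$X{\left(v \right)} = 72$
$x = \frac{1}{72} \approx 0.013889$
$E = 3664$ ($E = -7 + \left(2141 + 1530\right) = -7 + 3671 = 3664$)
$x + E = \frac{1}{72} + 3664 = \frac{263809}{72}$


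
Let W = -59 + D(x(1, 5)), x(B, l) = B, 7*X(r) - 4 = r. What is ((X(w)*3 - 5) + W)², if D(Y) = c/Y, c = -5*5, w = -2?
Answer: 380689/49 ≈ 7769.2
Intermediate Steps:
X(r) = 4/7 + r/7
c = -25
D(Y) = -25/Y
W = -84 (W = -59 - 25/1 = -59 - 25*1 = -59 - 25 = -84)
((X(w)*3 - 5) + W)² = (((4/7 + (⅐)*(-2))*3 - 5) - 84)² = (((4/7 - 2/7)*3 - 5) - 84)² = (((2/7)*3 - 5) - 84)² = ((6/7 - 5) - 84)² = (-29/7 - 84)² = (-617/7)² = 380689/49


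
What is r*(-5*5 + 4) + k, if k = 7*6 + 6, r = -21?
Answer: 489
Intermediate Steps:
k = 48 (k = 42 + 6 = 48)
r*(-5*5 + 4) + k = -21*(-5*5 + 4) + 48 = -21*(-25 + 4) + 48 = -21*(-21) + 48 = 441 + 48 = 489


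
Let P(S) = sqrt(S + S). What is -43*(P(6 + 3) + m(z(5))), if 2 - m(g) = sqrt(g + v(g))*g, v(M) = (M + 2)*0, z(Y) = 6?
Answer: -86 - 129*sqrt(2) + 258*sqrt(6) ≈ 363.53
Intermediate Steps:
v(M) = 0 (v(M) = (2 + M)*0 = 0)
m(g) = 2 - g**(3/2) (m(g) = 2 - sqrt(g + 0)*g = 2 - sqrt(g)*g = 2 - g**(3/2))
P(S) = sqrt(2)*sqrt(S) (P(S) = sqrt(2*S) = sqrt(2)*sqrt(S))
-43*(P(6 + 3) + m(z(5))) = -43*(sqrt(2)*sqrt(6 + 3) + (2 - 6**(3/2))) = -43*(sqrt(2)*sqrt(9) + (2 - 6*sqrt(6))) = -43*(sqrt(2)*3 + (2 - 6*sqrt(6))) = -43*(3*sqrt(2) + (2 - 6*sqrt(6))) = -43*(2 - 6*sqrt(6) + 3*sqrt(2)) = -86 - 129*sqrt(2) + 258*sqrt(6)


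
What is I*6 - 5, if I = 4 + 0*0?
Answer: 19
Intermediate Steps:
I = 4 (I = 4 + 0 = 4)
I*6 - 5 = 4*6 - 5 = 24 - 5 = 19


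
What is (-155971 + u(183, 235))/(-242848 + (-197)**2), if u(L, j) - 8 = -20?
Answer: 155983/204039 ≈ 0.76448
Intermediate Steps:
u(L, j) = -12 (u(L, j) = 8 - 20 = -12)
(-155971 + u(183, 235))/(-242848 + (-197)**2) = (-155971 - 12)/(-242848 + (-197)**2) = -155983/(-242848 + 38809) = -155983/(-204039) = -155983*(-1/204039) = 155983/204039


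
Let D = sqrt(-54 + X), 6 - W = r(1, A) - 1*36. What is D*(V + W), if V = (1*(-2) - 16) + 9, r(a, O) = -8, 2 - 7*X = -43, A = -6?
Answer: 123*I*sqrt(259)/7 ≈ 282.79*I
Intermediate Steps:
X = 45/7 (X = 2/7 - 1/7*(-43) = 2/7 + 43/7 = 45/7 ≈ 6.4286)
V = -9 (V = (-2 - 16) + 9 = -18 + 9 = -9)
W = 50 (W = 6 - (-8 - 1*36) = 6 - (-8 - 36) = 6 - 1*(-44) = 6 + 44 = 50)
D = 3*I*sqrt(259)/7 (D = sqrt(-54 + 45/7) = sqrt(-333/7) = 3*I*sqrt(259)/7 ≈ 6.8972*I)
D*(V + W) = (3*I*sqrt(259)/7)*(-9 + 50) = (3*I*sqrt(259)/7)*41 = 123*I*sqrt(259)/7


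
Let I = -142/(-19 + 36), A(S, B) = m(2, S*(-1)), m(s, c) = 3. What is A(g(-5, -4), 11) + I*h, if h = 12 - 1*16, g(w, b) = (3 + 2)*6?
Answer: 619/17 ≈ 36.412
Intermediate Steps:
g(w, b) = 30 (g(w, b) = 5*6 = 30)
A(S, B) = 3
h = -4 (h = 12 - 16 = -4)
I = -142/17 ≈ -8.3529
A(g(-5, -4), 11) + I*h = 3 - 142/17*(-4) = 3 + 568/17 = 619/17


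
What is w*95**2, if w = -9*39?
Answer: -3167775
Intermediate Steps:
w = -351
w*95**2 = -351*95**2 = -351*9025 = -3167775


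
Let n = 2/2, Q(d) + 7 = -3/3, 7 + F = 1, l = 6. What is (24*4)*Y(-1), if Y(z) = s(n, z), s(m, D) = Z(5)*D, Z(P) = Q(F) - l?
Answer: 1344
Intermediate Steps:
F = -6 (F = -7 + 1 = -6)
Q(d) = -8 (Q(d) = -7 - 3/3 = -7 - 3*1/3 = -7 - 1 = -8)
Z(P) = -14 (Z(P) = -8 - 1*6 = -8 - 6 = -14)
n = 1 (n = 2*(1/2) = 1)
s(m, D) = -14*D
Y(z) = -14*z
(24*4)*Y(-1) = (24*4)*(-14*(-1)) = 96*14 = 1344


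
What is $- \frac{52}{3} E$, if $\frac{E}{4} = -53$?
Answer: $\frac{11024}{3} \approx 3674.7$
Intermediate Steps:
$E = -212$ ($E = 4 \left(-53\right) = -212$)
$- \frac{52}{3} E = - \frac{52}{3} \left(-212\right) = \left(-52\right) \frac{1}{3} \left(-212\right) = \left(- \frac{52}{3}\right) \left(-212\right) = \frac{11024}{3}$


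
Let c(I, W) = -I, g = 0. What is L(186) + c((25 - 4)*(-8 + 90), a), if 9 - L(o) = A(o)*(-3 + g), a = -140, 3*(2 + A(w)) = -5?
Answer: -1724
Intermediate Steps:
A(w) = -11/3 (A(w) = -2 + (⅓)*(-5) = -2 - 5/3 = -11/3)
L(o) = -2 (L(o) = 9 - (-11)*(-3 + 0)/3 = 9 - (-11)*(-3)/3 = 9 - 1*11 = 9 - 11 = -2)
L(186) + c((25 - 4)*(-8 + 90), a) = -2 - (25 - 4)*(-8 + 90) = -2 - 21*82 = -2 - 1*1722 = -2 - 1722 = -1724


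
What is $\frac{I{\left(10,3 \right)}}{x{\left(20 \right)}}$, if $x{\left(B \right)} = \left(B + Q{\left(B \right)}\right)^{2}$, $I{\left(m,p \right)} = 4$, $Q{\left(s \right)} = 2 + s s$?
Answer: $\frac{1}{44521} \approx 2.2461 \cdot 10^{-5}$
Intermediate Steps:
$Q{\left(s \right)} = 2 + s^{2}$
$x{\left(B \right)} = \left(2 + B + B^{2}\right)^{2}$ ($x{\left(B \right)} = \left(B + \left(2 + B^{2}\right)\right)^{2} = \left(2 + B + B^{2}\right)^{2}$)
$\frac{I{\left(10,3 \right)}}{x{\left(20 \right)}} = \frac{4}{\left(2 + 20 + 20^{2}\right)^{2}} = \frac{4}{\left(2 + 20 + 400\right)^{2}} = \frac{4}{422^{2}} = \frac{4}{178084} = 4 \cdot \frac{1}{178084} = \frac{1}{44521}$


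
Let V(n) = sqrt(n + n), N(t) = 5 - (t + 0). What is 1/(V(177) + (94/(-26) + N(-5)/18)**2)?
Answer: -877218498/24954798169 + 187388721*sqrt(354)/49909596338 ≈ 0.035489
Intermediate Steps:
N(t) = 5 - t
V(n) = sqrt(2)*sqrt(n) (V(n) = sqrt(2*n) = sqrt(2)*sqrt(n))
1/(V(177) + (94/(-26) + N(-5)/18)**2) = 1/(sqrt(2)*sqrt(177) + (94/(-26) + (5 - 1*(-5))/18)**2) = 1/(sqrt(354) + (94*(-1/26) + (5 + 5)*(1/18))**2) = 1/(sqrt(354) + (-47/13 + 10*(1/18))**2) = 1/(sqrt(354) + (-47/13 + 5/9)**2) = 1/(sqrt(354) + (-358/117)**2) = 1/(sqrt(354) + 128164/13689) = 1/(128164/13689 + sqrt(354))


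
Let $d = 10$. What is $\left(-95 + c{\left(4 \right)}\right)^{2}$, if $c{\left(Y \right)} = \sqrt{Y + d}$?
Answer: $\left(95 - \sqrt{14}\right)^{2} \approx 8328.1$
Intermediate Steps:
$c{\left(Y \right)} = \sqrt{10 + Y}$ ($c{\left(Y \right)} = \sqrt{Y + 10} = \sqrt{10 + Y}$)
$\left(-95 + c{\left(4 \right)}\right)^{2} = \left(-95 + \sqrt{10 + 4}\right)^{2} = \left(-95 + \sqrt{14}\right)^{2}$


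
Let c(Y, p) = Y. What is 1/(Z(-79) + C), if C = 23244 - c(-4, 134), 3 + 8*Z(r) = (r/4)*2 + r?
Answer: 16/371725 ≈ 4.3043e-5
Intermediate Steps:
Z(r) = -3/8 + 3*r/16 (Z(r) = -3/8 + ((r/4)*2 + r)/8 = -3/8 + (r/2 + r)/8 = -3/8 + (3*r/2)/8 = -3/8 + 3*r/16)
C = 23248 (C = 23244 - 1*(-4) = 23244 + 4 = 23248)
1/(Z(-79) + C) = 1/((-3/8 + (3/16)*(-79)) + 23248) = 1/((-3/8 - 237/16) + 23248) = 1/(-243/16 + 23248) = 1/(371725/16) = 16/371725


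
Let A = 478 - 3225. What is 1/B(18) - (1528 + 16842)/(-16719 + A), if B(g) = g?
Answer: 175063/175194 ≈ 0.99925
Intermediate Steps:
A = -2747
1/B(18) - (1528 + 16842)/(-16719 + A) = 1/18 - (1528 + 16842)/(-16719 - 2747) = 1/18 - 18370/(-19466) = 1/18 - 18370*(-1)/19466 = 1/18 - 1*(-9185/9733) = 1/18 + 9185/9733 = 175063/175194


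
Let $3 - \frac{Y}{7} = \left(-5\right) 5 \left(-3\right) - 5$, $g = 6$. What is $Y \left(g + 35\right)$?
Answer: $-19229$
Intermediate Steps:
$Y = -469$ ($Y = 21 - 7 \left(\left(-5\right) 5 \left(-3\right) - 5\right) = 21 - 7 \left(\left(-25\right) \left(-3\right) - 5\right) = 21 - 7 \left(75 - 5\right) = 21 - 490 = -469$)
$Y \left(g + 35\right) = - 469 \left(6 + 35\right) = \left(-469\right) 41 = -19229$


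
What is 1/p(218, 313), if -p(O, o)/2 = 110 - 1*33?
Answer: -1/154 ≈ -0.0064935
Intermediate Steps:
p(O, o) = -154 (p(O, o) = -2*(110 - 1*33) = -2*(110 - 33) = -2*77 = -154)
1/p(218, 313) = 1/(-154) = -1/154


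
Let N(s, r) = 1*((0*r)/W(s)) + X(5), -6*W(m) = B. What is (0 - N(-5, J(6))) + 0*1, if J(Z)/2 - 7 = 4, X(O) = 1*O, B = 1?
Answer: -5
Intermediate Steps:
X(O) = O
W(m) = -⅙ (W(m) = -⅙*1 = -⅙)
J(Z) = 22 (J(Z) = 14 + 2*4 = 14 + 8 = 22)
N(s, r) = 5 (N(s, r) = 1*((0*r)/(-⅙)) + 5 = 1*(0*(-6)) + 5 = 1*0 + 5 = 0 + 5 = 5)
(0 - N(-5, J(6))) + 0*1 = (0 - 1*5) + 0*1 = (0 - 5) + 0 = -5 + 0 = -5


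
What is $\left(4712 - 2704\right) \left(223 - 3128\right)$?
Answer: $-5833240$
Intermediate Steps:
$\left(4712 - 2704\right) \left(223 - 3128\right) = 2008 \left(-2905\right) = -5833240$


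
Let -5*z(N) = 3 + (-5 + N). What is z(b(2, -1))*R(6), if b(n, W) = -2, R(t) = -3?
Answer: -12/5 ≈ -2.4000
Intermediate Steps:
z(N) = ⅖ - N/5 (z(N) = -(3 + (-5 + N))/5 = -(-2 + N)/5 = ⅖ - N/5)
z(b(2, -1))*R(6) = (⅖ - ⅕*(-2))*(-3) = (⅖ + ⅖)*(-3) = (⅘)*(-3) = -12/5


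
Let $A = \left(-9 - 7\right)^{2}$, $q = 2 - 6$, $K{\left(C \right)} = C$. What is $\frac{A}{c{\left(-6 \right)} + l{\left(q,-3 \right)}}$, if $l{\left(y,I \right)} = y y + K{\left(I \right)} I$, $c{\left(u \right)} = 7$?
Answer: $8$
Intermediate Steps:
$q = -4$ ($q = 2 - 6 = -4$)
$l{\left(y,I \right)} = I^{2} + y^{2}$ ($l{\left(y,I \right)} = y y + I I = y^{2} + I^{2} = I^{2} + y^{2}$)
$A = 256$ ($A = \left(-16\right)^{2} = 256$)
$\frac{A}{c{\left(-6 \right)} + l{\left(q,-3 \right)}} = \frac{256}{7 + \left(\left(-3\right)^{2} + \left(-4\right)^{2}\right)} = \frac{256}{7 + \left(9 + 16\right)} = \frac{256}{7 + 25} = \frac{256}{32} = 256 \cdot \frac{1}{32} = 8$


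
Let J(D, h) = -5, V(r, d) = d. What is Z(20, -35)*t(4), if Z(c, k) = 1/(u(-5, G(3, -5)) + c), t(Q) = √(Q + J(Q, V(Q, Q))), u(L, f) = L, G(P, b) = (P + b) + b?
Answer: I/15 ≈ 0.066667*I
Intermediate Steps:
G(P, b) = P + 2*b
t(Q) = √(-5 + Q) (t(Q) = √(Q - 5) = √(-5 + Q))
Z(c, k) = 1/(-5 + c)
Z(20, -35)*t(4) = √(-5 + 4)/(-5 + 20) = √(-1)/15 = I/15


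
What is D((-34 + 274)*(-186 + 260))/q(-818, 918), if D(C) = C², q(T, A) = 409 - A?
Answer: -315417600/509 ≈ -6.1968e+5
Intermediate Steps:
D((-34 + 274)*(-186 + 260))/q(-818, 918) = ((-34 + 274)*(-186 + 260))²/(409 - 1*918) = (240*74)²/(409 - 918) = 17760²/(-509) = 315417600*(-1/509) = -315417600/509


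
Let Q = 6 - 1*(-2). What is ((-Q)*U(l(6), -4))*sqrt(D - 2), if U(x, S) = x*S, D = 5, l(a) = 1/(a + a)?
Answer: 8*sqrt(3)/3 ≈ 4.6188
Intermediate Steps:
l(a) = 1/(2*a)
Q = 8 (Q = 6 + 2 = 8)
U(x, S) = S*x
((-Q)*U(l(6), -4))*sqrt(D - 2) = ((-1*8)*(-2/6))*sqrt(5 - 2) = (-(-32)*(1/2)*(1/6))*sqrt(3) = (-(-32)/12)*sqrt(3) = (-8*(-1/3))*sqrt(3) = 8*sqrt(3)/3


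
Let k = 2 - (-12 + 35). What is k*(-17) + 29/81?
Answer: 28946/81 ≈ 357.36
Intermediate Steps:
k = -21 (k = 2 - 1*23 = 2 - 23 = -21)
k*(-17) + 29/81 = -21*(-17) + 29/81 = 357 + 29*(1/81) = 357 + 29/81 = 28946/81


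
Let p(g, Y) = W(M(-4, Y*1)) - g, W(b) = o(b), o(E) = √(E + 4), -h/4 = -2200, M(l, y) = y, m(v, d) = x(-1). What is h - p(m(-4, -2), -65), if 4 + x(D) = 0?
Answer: 8796 - I*√61 ≈ 8796.0 - 7.8102*I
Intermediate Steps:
x(D) = -4 (x(D) = -4 + 0 = -4)
m(v, d) = -4
h = 8800 (h = -4*(-2200) = 8800)
o(E) = √(4 + E)
W(b) = √(4 + b)
p(g, Y) = √(4 + Y) - g (p(g, Y) = √(4 + Y*1) - g = √(4 + Y) - g)
h - p(m(-4, -2), -65) = 8800 - (√(4 - 65) - 1*(-4)) = 8800 - (√(-61) + 4) = 8800 - (I*√61 + 4) = 8800 - (4 + I*√61) = 8800 + (-4 - I*√61) = 8796 - I*√61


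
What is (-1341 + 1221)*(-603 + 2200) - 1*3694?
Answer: -195334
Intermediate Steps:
(-1341 + 1221)*(-603 + 2200) - 1*3694 = -120*1597 - 3694 = -191640 - 3694 = -195334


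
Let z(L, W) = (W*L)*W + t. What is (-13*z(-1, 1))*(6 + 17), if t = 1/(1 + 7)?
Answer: 2093/8 ≈ 261.63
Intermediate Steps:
t = 1/8 ≈ 0.12500
z(L, W) = 1/8 + L*W**2 (z(L, W) = (W*L)*W + 1/8 = (L*W)*W + 1/8 = L*W**2 + 1/8 = 1/8 + L*W**2)
(-13*z(-1, 1))*(6 + 17) = (-13*(1/8 - 1*1**2))*(6 + 17) = -13*(1/8 - 1*1)*23 = -13*(1/8 - 1)*23 = -13*(-7/8)*23 = (91/8)*23 = 2093/8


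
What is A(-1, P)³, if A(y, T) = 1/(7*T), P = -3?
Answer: -1/9261 ≈ -0.00010798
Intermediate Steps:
A(y, T) = 1/(7*T)
A(-1, P)³ = ((⅐)/(-3))³ = ((⅐)*(-⅓))³ = (-1/21)³ = -1/9261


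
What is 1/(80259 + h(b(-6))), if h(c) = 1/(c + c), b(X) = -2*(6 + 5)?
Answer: 44/3531395 ≈ 1.2460e-5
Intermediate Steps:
b(X) = -22 (b(X) = -2*11 = -22)
h(c) = 1/(2*c)
1/(80259 + h(b(-6))) = 1/(80259 + (1/2)/(-22)) = 1/(80259 + (1/2)*(-1/22)) = 1/(80259 - 1/44) = 1/(3531395/44) = 44/3531395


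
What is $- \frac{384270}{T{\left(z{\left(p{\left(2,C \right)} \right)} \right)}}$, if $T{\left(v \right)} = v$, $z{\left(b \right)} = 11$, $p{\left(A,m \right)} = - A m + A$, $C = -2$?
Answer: $- \frac{384270}{11} \approx -34934.0$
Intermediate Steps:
$p{\left(A,m \right)} = A - A m$ ($p{\left(A,m \right)} = - A m + A = A - A m$)
$- \frac{384270}{T{\left(z{\left(p{\left(2,C \right)} \right)} \right)}} = - \frac{384270}{11}$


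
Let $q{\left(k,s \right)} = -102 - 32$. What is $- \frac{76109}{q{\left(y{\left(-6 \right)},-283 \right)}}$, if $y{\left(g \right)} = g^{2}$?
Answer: $\frac{76109}{134} \approx 567.98$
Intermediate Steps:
$q{\left(k,s \right)} = -134$
$- \frac{76109}{q{\left(y{\left(-6 \right)},-283 \right)}} = - \frac{76109}{-134} = \left(-76109\right) \left(- \frac{1}{134}\right) = \frac{76109}{134}$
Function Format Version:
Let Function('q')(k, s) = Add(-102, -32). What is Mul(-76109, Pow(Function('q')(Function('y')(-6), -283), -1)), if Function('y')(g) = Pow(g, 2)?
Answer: Rational(76109, 134) ≈ 567.98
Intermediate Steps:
Function('q')(k, s) = -134
Mul(-76109, Pow(Function('q')(Function('y')(-6), -283), -1)) = Mul(-76109, Pow(-134, -1)) = Mul(-76109, Rational(-1, 134)) = Rational(76109, 134)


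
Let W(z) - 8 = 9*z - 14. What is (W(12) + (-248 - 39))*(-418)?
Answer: 77330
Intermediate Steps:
W(z) = -6 + 9*z (W(z) = 8 + (9*z - 14) = 8 + (-14 + 9*z) = -6 + 9*z)
(W(12) + (-248 - 39))*(-418) = ((-6 + 9*12) + (-248 - 39))*(-418) = ((-6 + 108) - 287)*(-418) = (102 - 287)*(-418) = -185*(-418) = 77330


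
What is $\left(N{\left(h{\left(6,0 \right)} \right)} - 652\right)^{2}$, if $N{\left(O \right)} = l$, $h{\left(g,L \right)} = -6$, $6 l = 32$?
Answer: $\frac{3763600}{9} \approx 4.1818 \cdot 10^{5}$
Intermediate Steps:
$l = \frac{16}{3}$ ($l = \frac{1}{6} \cdot 32 = \frac{16}{3} \approx 5.3333$)
$N{\left(O \right)} = \frac{16}{3}$
$\left(N{\left(h{\left(6,0 \right)} \right)} - 652\right)^{2} = \left(\frac{16}{3} - 652\right)^{2} = \left(- \frac{1940}{3}\right)^{2} = \frac{3763600}{9}$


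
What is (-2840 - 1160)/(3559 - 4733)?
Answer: 2000/587 ≈ 3.4072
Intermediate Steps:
(-2840 - 1160)/(3559 - 4733) = -4000/(-1174) = -4000*(-1/1174) = 2000/587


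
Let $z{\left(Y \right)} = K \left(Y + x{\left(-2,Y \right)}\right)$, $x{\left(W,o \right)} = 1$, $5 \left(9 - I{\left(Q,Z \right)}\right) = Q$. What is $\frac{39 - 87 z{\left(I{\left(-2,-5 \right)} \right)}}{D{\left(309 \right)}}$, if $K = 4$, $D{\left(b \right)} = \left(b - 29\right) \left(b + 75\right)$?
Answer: $- \frac{5967}{179200} \approx -0.033298$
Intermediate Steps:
$I{\left(Q,Z \right)} = 9 - \frac{Q}{5}$
$D{\left(b \right)} = \left(-29 + b\right) \left(75 + b\right)$
$z{\left(Y \right)} = 4 + 4 Y$ ($z{\left(Y \right)} = 4 \left(Y + 1\right) = 4 \left(1 + Y\right) = 4 + 4 Y$)
$\frac{39 - 87 z{\left(I{\left(-2,-5 \right)} \right)}}{D{\left(309 \right)}} = \frac{39 - 87 \left(4 + 4 \left(9 - - \frac{2}{5}\right)\right)}{-2175 + 309^{2} + 46 \cdot 309} = \frac{39 - 87 \left(4 + 4 \left(9 + \frac{2}{5}\right)\right)}{-2175 + 95481 + 14214} = \frac{39 - 87 \left(4 + 4 \cdot \frac{47}{5}\right)}{107520} = \left(39 - 87 \left(4 + \frac{188}{5}\right)\right) \frac{1}{107520} = \left(39 - \frac{18096}{5}\right) \frac{1}{107520} = \left(- \frac{17901}{5}\right) \frac{1}{107520} = - \frac{5967}{179200}$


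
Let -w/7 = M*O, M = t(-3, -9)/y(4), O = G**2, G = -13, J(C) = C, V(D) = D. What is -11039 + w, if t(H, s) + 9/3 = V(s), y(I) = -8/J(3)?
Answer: -32725/2 ≈ -16363.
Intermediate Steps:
y(I) = -8/3
t(H, s) = -3 + s
O = 169 (O = (-13)**2 = 169)
M = 9/2 (M = (-3 - 9)/(-8/3) = -12*(-3/8) = 9/2 ≈ 4.5000)
w = -10647/2 (w = -63*169/2 = -7*1521/2 = -10647/2 ≈ -5323.5)
-11039 + w = -11039 - 10647/2 = -32725/2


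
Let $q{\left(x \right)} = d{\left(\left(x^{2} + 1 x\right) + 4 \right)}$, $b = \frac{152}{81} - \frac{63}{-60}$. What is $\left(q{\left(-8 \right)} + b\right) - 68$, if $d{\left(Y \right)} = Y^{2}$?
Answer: $\frac{5726581}{1620} \approx 3534.9$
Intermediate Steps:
$b = \frac{4741}{1620}$ ($b = 152 \cdot \frac{1}{81} - - \frac{21}{20} = \frac{152}{81} + \frac{21}{20} = \frac{4741}{1620} \approx 2.9265$)
$q{\left(x \right)} = \left(4 + x + x^{2}\right)^{2}$ ($q{\left(x \right)} = \left(\left(x^{2} + 1 x\right) + 4\right)^{2} = \left(\left(x^{2} + x\right) + 4\right)^{2} = \left(\left(x + x^{2}\right) + 4\right)^{2} = \left(4 + x + x^{2}\right)^{2}$)
$\left(q{\left(-8 \right)} + b\right) - 68 = \left(\left(4 - 8 + \left(-8\right)^{2}\right)^{2} + \frac{4741}{1620}\right) - 68 = \left(\left(4 - 8 + 64\right)^{2} + \frac{4741}{1620}\right) - 68 = \left(60^{2} + \frac{4741}{1620}\right) - 68 = \left(3600 + \frac{4741}{1620}\right) - 68 = \frac{5836741}{1620} - 68 = \frac{5726581}{1620}$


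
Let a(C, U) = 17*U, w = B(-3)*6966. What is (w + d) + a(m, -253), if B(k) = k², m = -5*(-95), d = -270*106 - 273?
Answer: 29500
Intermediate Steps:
d = -28893 (d = -28620 - 273 = -28893)
m = 475
w = 62694 (w = (-3)²*6966 = 9*6966 = 62694)
(w + d) + a(m, -253) = (62694 - 28893) + 17*(-253) = 33801 - 4301 = 29500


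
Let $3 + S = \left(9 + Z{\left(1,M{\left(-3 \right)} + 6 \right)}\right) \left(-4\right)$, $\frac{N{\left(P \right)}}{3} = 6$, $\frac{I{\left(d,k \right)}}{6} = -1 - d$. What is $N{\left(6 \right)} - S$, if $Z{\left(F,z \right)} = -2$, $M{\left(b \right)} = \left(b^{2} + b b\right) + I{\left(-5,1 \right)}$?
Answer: $49$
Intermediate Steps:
$I{\left(d,k \right)} = -6 - 6 d$ ($I{\left(d,k \right)} = 6 \left(-1 - d\right) = -6 - 6 d$)
$M{\left(b \right)} = 24 + 2 b^{2}$ ($M{\left(b \right)} = \left(b^{2} + b b\right) - -24 = \left(b^{2} + b^{2}\right) + \left(-6 + 30\right) = 2 b^{2} + 24 = 24 + 2 b^{2}$)
$N{\left(P \right)} = 18$ ($N{\left(P \right)} = 3 \cdot 6 = 18$)
$S = -31$ ($S = -3 + \left(9 - 2\right) \left(-4\right) = -3 + 7 \left(-4\right) = -3 - 28 = -31$)
$N{\left(6 \right)} - S = 18 - -31 = 18 + 31 = 49$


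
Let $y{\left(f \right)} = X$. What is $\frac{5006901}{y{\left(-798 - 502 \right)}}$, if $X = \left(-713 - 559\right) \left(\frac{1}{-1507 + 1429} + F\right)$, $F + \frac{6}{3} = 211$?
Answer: $- \frac{65089713}{3455812} \approx -18.835$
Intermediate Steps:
$F = 209$ ($F = -2 + 211 = 209$)
$X = - \frac{3455812}{13}$ ($X = \left(-713 - 559\right) \left(\frac{1}{-1507 + 1429} + 209\right) = - 1272 \left(\frac{1}{-78} + 209\right) = - 1272 \left(- \frac{1}{78} + 209\right) = \left(-1272\right) \frac{16301}{78} = - \frac{3455812}{13} \approx -2.6583 \cdot 10^{5}$)
$y{\left(f \right)} = - \frac{3455812}{13}$
$\frac{5006901}{y{\left(-798 - 502 \right)}} = \frac{5006901}{- \frac{3455812}{13}} = 5006901 \left(- \frac{13}{3455812}\right) = - \frac{65089713}{3455812}$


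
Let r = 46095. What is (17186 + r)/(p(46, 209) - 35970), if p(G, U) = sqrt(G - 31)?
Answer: -151747838/86256059 - 63281*sqrt(15)/1293840885 ≈ -1.7595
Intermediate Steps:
p(G, U) = sqrt(-31 + G)
(17186 + r)/(p(46, 209) - 35970) = (17186 + 46095)/(sqrt(-31 + 46) - 35970) = 63281/(sqrt(15) - 35970) = 63281/(-35970 + sqrt(15))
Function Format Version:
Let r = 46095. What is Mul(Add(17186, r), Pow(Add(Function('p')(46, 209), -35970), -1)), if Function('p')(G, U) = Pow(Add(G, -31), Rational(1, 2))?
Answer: Add(Rational(-151747838, 86256059), Mul(Rational(-63281, 1293840885), Pow(15, Rational(1, 2)))) ≈ -1.7595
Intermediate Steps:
Function('p')(G, U) = Pow(Add(-31, G), Rational(1, 2))
Mul(Add(17186, r), Pow(Add(Function('p')(46, 209), -35970), -1)) = Mul(Add(17186, 46095), Pow(Add(Pow(Add(-31, 46), Rational(1, 2)), -35970), -1)) = Mul(63281, Pow(Add(Pow(15, Rational(1, 2)), -35970), -1)) = Mul(63281, Pow(Add(-35970, Pow(15, Rational(1, 2))), -1))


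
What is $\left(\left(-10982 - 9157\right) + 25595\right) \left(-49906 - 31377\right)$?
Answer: $-443480048$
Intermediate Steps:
$\left(\left(-10982 - 9157\right) + 25595\right) \left(-49906 - 31377\right) = \left(-20139 + 25595\right) \left(-81283\right) = 5456 \left(-81283\right) = -443480048$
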